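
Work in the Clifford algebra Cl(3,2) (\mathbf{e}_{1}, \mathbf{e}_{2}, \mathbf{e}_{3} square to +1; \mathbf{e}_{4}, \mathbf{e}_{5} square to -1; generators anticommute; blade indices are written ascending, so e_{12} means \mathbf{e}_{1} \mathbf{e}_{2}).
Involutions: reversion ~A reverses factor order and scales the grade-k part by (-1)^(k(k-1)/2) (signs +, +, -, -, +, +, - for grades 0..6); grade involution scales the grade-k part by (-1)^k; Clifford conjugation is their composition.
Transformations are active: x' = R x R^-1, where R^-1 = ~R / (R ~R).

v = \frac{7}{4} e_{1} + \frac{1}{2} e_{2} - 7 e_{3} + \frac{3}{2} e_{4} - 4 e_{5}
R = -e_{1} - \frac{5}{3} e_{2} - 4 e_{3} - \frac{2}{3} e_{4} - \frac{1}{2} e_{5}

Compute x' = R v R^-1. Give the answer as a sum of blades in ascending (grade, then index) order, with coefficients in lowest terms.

~R = -e_{1} - \frac{5}{3} e_{2} - 4 e_{3} - \frac{2}{3} e_{4} - \frac{1}{2} e_{5}, and R ~R = \frac{229}{12}, so R^-1 = ~R / (\frac{229}{12}).
R v = \frac{293}{12} + \frac{29}{12} e_{12} + 14 e_{13} - \frac{1}{3} e_{14} + \frac{39}{8} e_{15} + \frac{41}{3} e_{23} - \frac{13}{6} e_{24} + \frac{83}{12} e_{25} - \frac{32}{3} e_{34} + \frac{25}{2} e_{35} + \frac{41}{12} e_{45}
Answer: -\frac{3947}{916} e_{1} - \frac{6547}{1374} e_{2} - \frac{741}{229} e_{3} - \frac{4405}{1374} e_{4} + \frac{623}{229} e_{5}


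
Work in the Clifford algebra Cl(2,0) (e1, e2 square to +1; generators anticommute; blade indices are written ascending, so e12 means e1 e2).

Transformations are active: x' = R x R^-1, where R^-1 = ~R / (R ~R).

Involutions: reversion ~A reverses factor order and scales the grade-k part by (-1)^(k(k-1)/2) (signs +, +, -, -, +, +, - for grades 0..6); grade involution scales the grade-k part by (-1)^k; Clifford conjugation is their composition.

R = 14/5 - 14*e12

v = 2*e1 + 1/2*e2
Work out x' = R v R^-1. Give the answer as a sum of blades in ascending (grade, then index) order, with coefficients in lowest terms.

~R = 14/5 + 14*e12, and R ~R = 5096/25, so R^-1 = ~R / (5096/25).
R v = -7/5*e1 + 147/5*e2
Answer: -53/26*e1 + 4/13*e2


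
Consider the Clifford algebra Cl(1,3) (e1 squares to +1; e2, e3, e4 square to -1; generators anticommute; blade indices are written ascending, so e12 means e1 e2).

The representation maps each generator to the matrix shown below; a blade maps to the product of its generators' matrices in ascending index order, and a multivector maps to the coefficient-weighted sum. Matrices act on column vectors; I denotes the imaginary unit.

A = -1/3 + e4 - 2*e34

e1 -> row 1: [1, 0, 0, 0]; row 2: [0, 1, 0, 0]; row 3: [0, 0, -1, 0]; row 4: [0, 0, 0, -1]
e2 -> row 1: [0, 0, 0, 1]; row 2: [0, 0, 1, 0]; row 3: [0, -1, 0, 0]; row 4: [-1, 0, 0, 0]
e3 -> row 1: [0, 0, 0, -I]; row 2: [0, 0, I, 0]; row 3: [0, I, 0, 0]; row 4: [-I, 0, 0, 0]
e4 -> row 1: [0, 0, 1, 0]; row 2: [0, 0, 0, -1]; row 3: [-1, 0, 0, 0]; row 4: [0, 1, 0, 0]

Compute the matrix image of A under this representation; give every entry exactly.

Bivector images (products of the table entries): rho(e34) = rho(e3)rho(e4) = row 1: [0, -I, 0, 0]; row 2: [-I, 0, 0, 0]; row 3: [0, 0, 0, -I]; row 4: [0, 0, -I, 0].
M = (-1/3)*1 + (1)*rho(e4) + (-2)*rho(e34), summed entrywise (1 is the identity matrix):
Answer: row 1: [-1/3, 2*I, 1, 0]; row 2: [2*I, -1/3, 0, -1]; row 3: [-1, 0, -1/3, 2*I]; row 4: [0, 1, 2*I, -1/3]


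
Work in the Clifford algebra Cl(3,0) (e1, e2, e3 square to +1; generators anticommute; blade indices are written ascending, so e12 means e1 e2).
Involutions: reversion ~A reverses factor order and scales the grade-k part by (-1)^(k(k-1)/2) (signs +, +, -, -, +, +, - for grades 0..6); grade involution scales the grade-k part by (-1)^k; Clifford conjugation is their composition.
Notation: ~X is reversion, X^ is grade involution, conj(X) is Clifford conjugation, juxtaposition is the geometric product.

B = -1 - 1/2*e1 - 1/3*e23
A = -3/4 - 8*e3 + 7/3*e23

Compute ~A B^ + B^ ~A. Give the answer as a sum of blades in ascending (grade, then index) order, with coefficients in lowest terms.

first term: -1/36 - 3/8*e1 - 8/3*e2 + 8*e3 + 4*e13 + 31/12*e23 - 7/6*e123
second term: -1/36 - 3/8*e1 + 8/3*e2 + 8*e3 - 4*e13 + 31/12*e23 - 7/6*e123
Answer: -1/18 - 3/4*e1 + 16*e3 + 31/6*e23 - 7/3*e123


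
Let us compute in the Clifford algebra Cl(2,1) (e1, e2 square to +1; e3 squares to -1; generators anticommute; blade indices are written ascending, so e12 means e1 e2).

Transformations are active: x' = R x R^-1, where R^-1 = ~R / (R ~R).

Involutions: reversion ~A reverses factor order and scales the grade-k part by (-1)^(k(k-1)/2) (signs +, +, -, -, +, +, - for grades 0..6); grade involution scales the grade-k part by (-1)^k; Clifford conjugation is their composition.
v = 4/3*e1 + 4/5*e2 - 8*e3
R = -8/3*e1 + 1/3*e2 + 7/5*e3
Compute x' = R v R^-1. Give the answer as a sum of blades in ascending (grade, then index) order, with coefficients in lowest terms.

~R = -8/3*e1 + 1/3*e2 + 7/5*e3, and R ~R = 1184/225, so R^-1 = ~R / (1184/225).
R v = 356/45 - 116/45*e12 + 292/15*e13 - 284/75*e23
Answer: -346/37*e1 + 449/2220*e2 + 1807/148*e3


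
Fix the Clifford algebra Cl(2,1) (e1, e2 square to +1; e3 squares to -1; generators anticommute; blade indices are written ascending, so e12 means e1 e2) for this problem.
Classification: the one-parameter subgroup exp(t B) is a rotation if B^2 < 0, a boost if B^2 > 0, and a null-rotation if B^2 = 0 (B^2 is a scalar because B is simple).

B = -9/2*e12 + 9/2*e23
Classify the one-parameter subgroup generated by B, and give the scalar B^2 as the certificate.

B^2 term by term: the squares give (-9/2)^2*(e12)^2 + (9/2)^2*(e23)^2 = 81/4*(-1) + 81/4*(+1) = 0 (each basis 2-blade squares to minus the product of its generators' squares); cross terms between blades sharing an index anticommute and cancel. So B^2 = 0.
Answer: null-rotation, certificate B^2 = 0. Note: conjugating B changes its blade decomposition but never the scalar B^2 = 0, whose sign settles the classification.


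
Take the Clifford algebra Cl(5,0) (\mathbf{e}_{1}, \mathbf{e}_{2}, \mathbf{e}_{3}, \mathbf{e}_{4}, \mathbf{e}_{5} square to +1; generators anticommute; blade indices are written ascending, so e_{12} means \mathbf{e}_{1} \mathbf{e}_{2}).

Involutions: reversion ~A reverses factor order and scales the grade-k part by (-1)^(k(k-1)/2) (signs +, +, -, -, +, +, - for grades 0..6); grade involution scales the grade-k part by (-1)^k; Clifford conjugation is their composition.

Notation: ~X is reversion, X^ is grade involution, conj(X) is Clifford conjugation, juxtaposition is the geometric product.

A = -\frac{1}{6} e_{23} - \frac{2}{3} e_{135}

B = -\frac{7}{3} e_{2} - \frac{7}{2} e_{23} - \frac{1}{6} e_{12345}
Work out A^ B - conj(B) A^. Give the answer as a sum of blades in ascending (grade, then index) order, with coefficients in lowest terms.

first term: -\frac{7}{12} - \frac{7}{18} e_{3} - \frac{1}{9} e_{24} + \frac{7}{3} e_{125} - \frac{1}{36} e_{145} - \frac{14}{9} e_{1235}
second term: \frac{7}{12} - \frac{7}{18} e_{3} + \frac{1}{9} e_{24} + \frac{7}{3} e_{125} + \frac{1}{36} e_{145} - \frac{14}{9} e_{1235}
Answer: -\frac{7}{6} - \frac{2}{9} e_{24} - \frac{1}{18} e_{145}


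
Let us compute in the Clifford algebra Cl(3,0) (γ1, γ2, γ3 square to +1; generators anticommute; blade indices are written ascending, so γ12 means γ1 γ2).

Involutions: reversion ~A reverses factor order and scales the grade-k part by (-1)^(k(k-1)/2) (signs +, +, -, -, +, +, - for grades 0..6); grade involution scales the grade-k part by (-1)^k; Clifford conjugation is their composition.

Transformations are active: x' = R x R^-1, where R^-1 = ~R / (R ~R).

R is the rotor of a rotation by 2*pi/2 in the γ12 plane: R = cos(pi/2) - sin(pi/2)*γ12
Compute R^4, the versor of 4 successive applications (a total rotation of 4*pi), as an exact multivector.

Because a rotor carries half the rotation angle, composing 4 copies of this γ12-plane rotor multiplies the phase: 4*(pi/2) = 2*pi, hence R^4 = cos(2*pi) - sin(2*pi)*γ12.
cos(2*pi) = 1 and sin(2*pi) = 0, so R^4 = 1. The total rotation 4*pi is 2 full turns, so every vector returns to itself, yet the rotor is +1, back on the identity sheet (an even number of 2*pi turns).
Answer: 1


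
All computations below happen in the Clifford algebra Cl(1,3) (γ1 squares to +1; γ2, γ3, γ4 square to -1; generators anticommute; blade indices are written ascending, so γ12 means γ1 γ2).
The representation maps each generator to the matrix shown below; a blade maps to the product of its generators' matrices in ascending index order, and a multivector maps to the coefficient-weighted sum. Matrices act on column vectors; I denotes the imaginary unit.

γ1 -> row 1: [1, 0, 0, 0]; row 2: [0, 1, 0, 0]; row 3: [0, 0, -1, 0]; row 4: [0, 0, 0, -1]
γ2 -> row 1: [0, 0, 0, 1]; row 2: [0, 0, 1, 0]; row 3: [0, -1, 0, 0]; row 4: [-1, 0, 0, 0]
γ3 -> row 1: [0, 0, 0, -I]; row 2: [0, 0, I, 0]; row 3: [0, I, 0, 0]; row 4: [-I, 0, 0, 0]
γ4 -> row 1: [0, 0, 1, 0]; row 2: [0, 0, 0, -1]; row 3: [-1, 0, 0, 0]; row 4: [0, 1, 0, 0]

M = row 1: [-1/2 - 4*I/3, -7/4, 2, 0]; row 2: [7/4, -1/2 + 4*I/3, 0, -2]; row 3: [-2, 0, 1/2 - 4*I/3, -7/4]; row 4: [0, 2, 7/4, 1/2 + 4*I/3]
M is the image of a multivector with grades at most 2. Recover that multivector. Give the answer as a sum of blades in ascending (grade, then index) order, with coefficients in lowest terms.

Method: the blade images are trace-orthogonal — tr(rho(e_A) rho(e_B)^-1) = 4 if A = B and 0 otherwise — and rho(e_A)^-1 = (e_A)^2 * rho(e_A) with (e_A)^2 = +1 or -1, so the coefficient of e_A in the preimage is (e_A)^2 * tr(M rho(e_A))/4.
Nonzero projections over blades of grade <= 2: γ1: (γ1)^2 = +1, tr(M rho(γ1)) = -2, coefficient -1/2; γ4: (γ4)^2 = -1, tr(M rho(γ4)) = -8, coefficient 2; γ23: (γ23)^2 = -1, tr(M rho(γ23)) = -16/3, coefficient 4/3; γ24: (γ24)^2 = -1, tr(M rho(γ24)) = 7, coefficient -7/4. Every other blade of grade <= 2 projects to 0.
Answer: -1/2*γ1 + 2*γ4 + 4/3*γ23 - 7/4*γ24


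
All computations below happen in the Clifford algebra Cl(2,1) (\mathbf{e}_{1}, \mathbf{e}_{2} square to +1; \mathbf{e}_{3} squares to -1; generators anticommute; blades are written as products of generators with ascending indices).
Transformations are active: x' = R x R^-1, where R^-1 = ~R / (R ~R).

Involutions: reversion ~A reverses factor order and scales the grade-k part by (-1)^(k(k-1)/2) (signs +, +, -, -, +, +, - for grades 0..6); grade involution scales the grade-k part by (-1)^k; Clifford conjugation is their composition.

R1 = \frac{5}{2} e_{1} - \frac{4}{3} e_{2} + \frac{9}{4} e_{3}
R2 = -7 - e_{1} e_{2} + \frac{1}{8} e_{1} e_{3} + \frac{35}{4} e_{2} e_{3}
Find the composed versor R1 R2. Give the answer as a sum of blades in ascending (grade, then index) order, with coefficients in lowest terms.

Distribute over the terms of R1 (each basis-blade product reordered to ascending indices, repeated generators contracted through their squares):
(\frac{5}{2} e_{1}) R2 = -\frac{35}{2} e_{1} - \frac{5}{2} e_{2} + \frac{5}{16} e_{3} + \frac{175}{8} e_{1} e_{2} e_{3}
(-\frac{4}{3} e_{2}) R2 = -\frac{4}{3} e_{1} + \frac{28}{3} e_{2} - \frac{35}{3} e_{3} + \frac{1}{6} e_{1} e_{2} e_{3}
(\frac{9}{4} e_{3}) R2 = \frac{9}{32} e_{1} + \frac{315}{16} e_{2} - \frac{63}{4} e_{3} - \frac{9}{4} e_{1} e_{2} e_{3}
Summing the partial products and collecting blades:
Answer: -\frac{1781}{96} e_{1} + \frac{1273}{48} e_{2} - \frac{1301}{48} e_{3} + \frac{475}{24} e_{1} e_{2} e_{3}


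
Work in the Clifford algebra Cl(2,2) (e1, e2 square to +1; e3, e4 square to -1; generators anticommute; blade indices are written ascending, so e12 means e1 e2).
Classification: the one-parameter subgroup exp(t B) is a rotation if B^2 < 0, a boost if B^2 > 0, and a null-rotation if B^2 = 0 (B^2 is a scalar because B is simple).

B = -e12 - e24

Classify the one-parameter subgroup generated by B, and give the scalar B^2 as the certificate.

B^2 term by term: the squares give (-1)^2*(e12)^2 + (-1)^2*(e24)^2 = 1*(-1) + 1*(+1) = 0 (each basis 2-blade squares to minus the product of its generators' squares); cross terms between blades sharing an index anticommute and cancel. So B^2 = 0.
Answer: null-rotation, certificate B^2 = 0. One invariant decides it: the square 0 survives every conjugation, and its sign is exactly the classification.


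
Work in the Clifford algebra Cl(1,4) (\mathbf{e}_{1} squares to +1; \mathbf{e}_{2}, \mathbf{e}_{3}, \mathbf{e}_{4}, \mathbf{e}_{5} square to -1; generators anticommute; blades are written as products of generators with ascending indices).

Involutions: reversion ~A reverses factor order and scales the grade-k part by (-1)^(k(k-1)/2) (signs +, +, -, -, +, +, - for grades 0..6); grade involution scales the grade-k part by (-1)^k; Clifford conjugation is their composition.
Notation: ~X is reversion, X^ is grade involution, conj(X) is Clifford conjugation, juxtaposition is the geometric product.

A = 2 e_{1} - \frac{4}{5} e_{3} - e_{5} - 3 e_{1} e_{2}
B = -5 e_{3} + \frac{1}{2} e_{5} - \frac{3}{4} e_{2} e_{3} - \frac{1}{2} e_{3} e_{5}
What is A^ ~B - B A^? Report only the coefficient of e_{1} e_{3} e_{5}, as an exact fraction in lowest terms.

first term: \frac{7}{2} + \frac{3}{5} e_{2} + \frac{1}{2} e_{3} - \frac{2}{5} e_{5} + \frac{49}{4} e_{1} e_{3} - e_{1} e_{5} + \frac{27}{5} e_{3} e_{5} + \frac{27}{2} e_{1} e_{2} e_{3} - \frac{3}{2} e_{1} e_{2} e_{5} - e_{1} e_{3} e_{5} + \frac{3}{4} e_{2} e_{3} e_{5} - \frac{3}{2} e_{1} e_{2} e_{3} e_{5}
second term: \frac{7}{2} + \frac{3}{5} e_{2} + \frac{1}{2} e_{3} - \frac{2}{5} e_{5} - \frac{31}{4} e_{1} e_{3} + e_{1} e_{5} - \frac{27}{5} e_{3} e_{5} + \frac{33}{2} e_{1} e_{2} e_{3} - \frac{3}{2} e_{1} e_{2} e_{5} + e_{1} e_{3} e_{5} - \frac{3}{4} e_{2} e_{3} e_{5} + \frac{3}{2} e_{1} e_{2} e_{3} e_{5}
Answer: -2


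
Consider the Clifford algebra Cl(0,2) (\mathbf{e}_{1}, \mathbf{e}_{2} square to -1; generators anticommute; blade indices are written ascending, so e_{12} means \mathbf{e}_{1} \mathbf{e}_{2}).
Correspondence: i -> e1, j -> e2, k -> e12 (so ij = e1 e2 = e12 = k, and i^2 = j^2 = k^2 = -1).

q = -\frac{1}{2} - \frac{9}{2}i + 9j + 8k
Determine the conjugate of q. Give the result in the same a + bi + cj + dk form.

In blades: q = -\frac{1}{2} - \frac{9}{2} e_{1} + 9 e_{2} + 8 e_{12}.
Conjugation here is Clifford conjugation: the scalar is fixed and the grade-1 and grade-2 blades all flip sign, giving -\frac{1}{2} + \frac{9}{2} e_{1} - 9 e_{2} - 8 e_{12}; translating back:
Answer: -\frac{1}{2} + \frac{9}{2}i - 9j - 8k


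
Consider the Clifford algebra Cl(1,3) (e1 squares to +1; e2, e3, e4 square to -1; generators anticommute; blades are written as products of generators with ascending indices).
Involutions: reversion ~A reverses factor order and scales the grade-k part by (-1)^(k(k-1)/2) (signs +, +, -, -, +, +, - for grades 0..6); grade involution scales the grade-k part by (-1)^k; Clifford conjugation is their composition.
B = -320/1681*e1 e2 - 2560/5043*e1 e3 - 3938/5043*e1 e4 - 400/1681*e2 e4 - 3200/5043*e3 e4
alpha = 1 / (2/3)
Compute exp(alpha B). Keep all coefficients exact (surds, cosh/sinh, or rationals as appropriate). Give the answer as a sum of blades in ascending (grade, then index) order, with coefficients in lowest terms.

B^2 term by term: the squares give (-320/1681)^2*(e1 e2)^2 + (-2560/5043)^2*(e1 e3)^2 + (-3938/5043)^2*(e1 e4)^2 + (-400/1681)^2*(e2 e4)^2 + (-3200/5043)^2*(e3 e4)^2 = 102400/2825761*(+1) + 6553600/25431849*(+1) + 15507844/25431849*(+1) + 160000/2825761*(-1) + 10240000/25431849*(-1) = 4/9 (each basis 2-blade squares to minus the product of its generators' squares); cross terms between blades sharing an index anticommute and cancel; the commuting (index-disjoint) pairs give grade-4 terms 2*c*c'*(blade product), which cancel blade by blade — e1 e2 e3 e4: 2048000/8477283 - 2048000/8477283 = 0 — confirming B is simple. So B^2 = 4/9.
B^2 = 4/9 — a positive square means the series sums to a boost: l = 2/3, alpha*l = 1, so exp(alpha B) = cosh(1) + (sinh(1)/(2/3))*B = cosh(1) + (3*sinh(1)/2)*B.
Answer: cosh(1) - 480*sinh(1)/1681*e1 e2 - 1280*sinh(1)/1681*e1 e3 - 1969*sinh(1)/1681*e1 e4 - 600*sinh(1)/1681*e2 e4 - 1600*sinh(1)/1681*e3 e4


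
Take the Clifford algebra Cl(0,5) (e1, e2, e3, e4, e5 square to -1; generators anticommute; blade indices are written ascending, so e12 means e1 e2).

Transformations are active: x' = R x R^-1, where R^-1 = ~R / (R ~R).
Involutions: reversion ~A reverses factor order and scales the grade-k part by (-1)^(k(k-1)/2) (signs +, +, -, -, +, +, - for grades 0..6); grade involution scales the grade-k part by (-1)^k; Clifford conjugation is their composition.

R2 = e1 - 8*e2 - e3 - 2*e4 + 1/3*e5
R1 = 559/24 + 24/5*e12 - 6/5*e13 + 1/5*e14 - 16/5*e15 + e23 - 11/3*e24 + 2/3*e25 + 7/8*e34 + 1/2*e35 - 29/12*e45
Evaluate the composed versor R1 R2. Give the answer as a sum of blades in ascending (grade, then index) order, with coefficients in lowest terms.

Distribute over the terms of R2 (each basis-blade product reordered to ascending indices, repeated generators contracted through their squares):
R1 (e1) = 559/24*e1 + 24/5*e2 - 6/5*e3 + 1/5*e4 - 16/5*e5 + e123 - 11/3*e124 + 2/3*e125 + 7/8*e134 + 1/2*e135 - 29/12*e145
R1 (-8*e2) = 192/5*e1 - 559/3*e2 - 8*e3 + 88/3*e4 - 16/3*e5 - 48/5*e123 + 8/5*e124 - 128/5*e125 - 7*e234 - 4*e235 + 58/3*e245
R1 (-e3) = -6/5*e1 + e2 - 559/24*e3 - 7/8*e4 - 1/2*e5 - 24/5*e123 + 1/5*e134 - 16/5*e135 - 11/3*e234 + 2/3*e235 + 29/12*e345
R1 (-2*e4) = 2/5*e1 - 22/3*e2 + 7/4*e3 - 559/12*e4 + 29/6*e5 - 48/5*e124 + 12/5*e134 - 32/5*e145 - 2*e234 + 4/3*e245 + e345
R1 (1/3*e5) = 16/15*e1 - 2/9*e2 - 1/6*e3 + 29/36*e4 + 559/72*e5 + 8/5*e125 - 2/5*e135 + 1/15*e145 + 1/3*e235 - 11/9*e245 + 7/24*e345
Summing the partial products and collecting blades:
Answer: 1487/24*e1 - 8464/45*e2 - 3709/120*e3 - 6163/360*e4 + 1283/360*e5 - 67/5*e123 - 35/3*e124 - 70/3*e125 + 139/40*e134 - 31/10*e135 - 35/4*e145 - 38/3*e234 - 3*e235 + 175/9*e245 + 89/24*e345


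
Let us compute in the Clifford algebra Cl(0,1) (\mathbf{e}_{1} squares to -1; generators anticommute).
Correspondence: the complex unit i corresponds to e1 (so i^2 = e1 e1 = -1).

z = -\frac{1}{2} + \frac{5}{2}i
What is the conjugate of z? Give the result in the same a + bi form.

In blades: z = -\frac{1}{2} + \frac{5}{2} e_{1}.
Conjugation here is Clifford conjugation: the scalar is fixed and the grade-1 and grade-2 blades all flip sign, giving -\frac{1}{2} - \frac{5}{2} e_{1}; translating back:
Answer: -\frac{1}{2} - \frac{5}{2}i


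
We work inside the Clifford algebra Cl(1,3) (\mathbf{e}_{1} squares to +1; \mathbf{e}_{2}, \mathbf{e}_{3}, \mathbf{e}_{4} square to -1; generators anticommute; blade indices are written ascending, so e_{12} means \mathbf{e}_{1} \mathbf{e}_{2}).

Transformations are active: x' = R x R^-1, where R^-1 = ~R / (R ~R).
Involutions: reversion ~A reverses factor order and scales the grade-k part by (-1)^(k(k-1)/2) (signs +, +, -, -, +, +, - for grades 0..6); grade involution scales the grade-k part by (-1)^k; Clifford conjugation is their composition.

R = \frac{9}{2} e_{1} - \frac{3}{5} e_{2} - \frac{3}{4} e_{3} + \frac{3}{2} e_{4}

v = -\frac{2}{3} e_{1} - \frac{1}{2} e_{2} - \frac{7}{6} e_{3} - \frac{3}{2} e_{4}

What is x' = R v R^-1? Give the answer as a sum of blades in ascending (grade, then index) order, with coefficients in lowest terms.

~R = \frac{9}{2} e_{1} - \frac{3}{5} e_{2} - \frac{3}{4} e_{3} + \frac{3}{2} e_{4}, and R ~R = \frac{6831}{400}, so R^-1 = ~R / (\frac{6831}{400}).
R v = -\frac{77}{40} - \frac{53}{20} e_{12} - \frac{23}{4} e_{13} - \frac{23}{4} e_{14} + \frac{13}{40} e_{23} + \frac{33}{20} e_{24} + \frac{23}{8} e_{34}
Answer: -\frac{8}{23} e_{1} + \frac{263}{414} e_{2} + \frac{553}{414} e_{3} + \frac{481}{414} e_{4}


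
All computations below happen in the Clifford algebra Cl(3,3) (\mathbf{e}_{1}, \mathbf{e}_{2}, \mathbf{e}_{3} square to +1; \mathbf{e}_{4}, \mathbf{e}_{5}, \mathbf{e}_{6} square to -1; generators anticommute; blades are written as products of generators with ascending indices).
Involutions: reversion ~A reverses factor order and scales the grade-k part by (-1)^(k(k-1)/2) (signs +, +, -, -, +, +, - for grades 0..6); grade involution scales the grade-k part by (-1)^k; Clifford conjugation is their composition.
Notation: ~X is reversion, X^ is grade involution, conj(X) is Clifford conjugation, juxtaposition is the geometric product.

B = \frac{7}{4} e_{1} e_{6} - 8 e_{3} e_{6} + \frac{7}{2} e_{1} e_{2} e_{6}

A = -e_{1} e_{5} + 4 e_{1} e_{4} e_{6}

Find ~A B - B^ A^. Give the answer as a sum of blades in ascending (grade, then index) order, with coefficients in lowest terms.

first term: 7 e_{4} + 14 e_{2} e_{4} - \frac{7}{4} e_{5} e_{6} - 32 e_{1} e_{3} e_{4} + \frac{7}{2} e_{2} e_{5} e_{6} + 8 e_{1} e_{3} e_{5} e_{6}
second term: 7 e_{4} + 14 e_{2} e_{4} - \frac{7}{4} e_{5} e_{6} + 32 e_{1} e_{3} e_{4} - \frac{7}{2} e_{2} e_{5} e_{6} - 8 e_{1} e_{3} e_{5} e_{6}
Answer: -64 e_{1} e_{3} e_{4} + 7 e_{2} e_{5} e_{6} + 16 e_{1} e_{3} e_{5} e_{6}


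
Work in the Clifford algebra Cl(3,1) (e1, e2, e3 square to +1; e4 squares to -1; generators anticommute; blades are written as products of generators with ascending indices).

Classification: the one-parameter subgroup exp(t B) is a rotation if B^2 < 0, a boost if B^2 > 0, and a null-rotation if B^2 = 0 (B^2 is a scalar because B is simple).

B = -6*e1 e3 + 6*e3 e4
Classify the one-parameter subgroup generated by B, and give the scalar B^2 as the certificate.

B^2 term by term: the squares give (-6)^2*(e1 e3)^2 + (6)^2*(e3 e4)^2 = 36*(-1) + 36*(+1) = 0 (each basis 2-blade squares to minus the product of its generators' squares); cross terms between blades sharing an index anticommute and cancel. So B^2 = 0.
Answer: null-rotation, certificate B^2 = 0. Key observation: B^2 = 0 is a conjugation invariant, so its sign decides the class regardless of the surface form of B.


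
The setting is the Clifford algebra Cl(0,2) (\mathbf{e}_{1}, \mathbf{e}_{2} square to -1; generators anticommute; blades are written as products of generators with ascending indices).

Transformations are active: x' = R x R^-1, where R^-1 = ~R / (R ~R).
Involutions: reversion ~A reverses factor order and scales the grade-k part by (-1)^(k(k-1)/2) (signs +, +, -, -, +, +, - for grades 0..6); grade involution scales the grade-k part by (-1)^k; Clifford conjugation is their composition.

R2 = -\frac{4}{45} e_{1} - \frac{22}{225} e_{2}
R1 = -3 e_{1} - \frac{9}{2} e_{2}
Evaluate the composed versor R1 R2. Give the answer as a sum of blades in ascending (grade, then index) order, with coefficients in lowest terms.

Distribute over the terms of R1 (each basis-blade product reordered to ascending indices, repeated generators contracted through their squares):
(-3 e_{1}) R2 = -\frac{4}{15} + \frac{22}{75} e_{1} e_{2}
(-\frac{9}{2} e_{2}) R2 = -\frac{11}{25} - \frac{2}{5} e_{1} e_{2}
Summing the partial products and collecting blades:
Answer: -\frac{53}{75} - \frac{8}{75} e_{1} e_{2}


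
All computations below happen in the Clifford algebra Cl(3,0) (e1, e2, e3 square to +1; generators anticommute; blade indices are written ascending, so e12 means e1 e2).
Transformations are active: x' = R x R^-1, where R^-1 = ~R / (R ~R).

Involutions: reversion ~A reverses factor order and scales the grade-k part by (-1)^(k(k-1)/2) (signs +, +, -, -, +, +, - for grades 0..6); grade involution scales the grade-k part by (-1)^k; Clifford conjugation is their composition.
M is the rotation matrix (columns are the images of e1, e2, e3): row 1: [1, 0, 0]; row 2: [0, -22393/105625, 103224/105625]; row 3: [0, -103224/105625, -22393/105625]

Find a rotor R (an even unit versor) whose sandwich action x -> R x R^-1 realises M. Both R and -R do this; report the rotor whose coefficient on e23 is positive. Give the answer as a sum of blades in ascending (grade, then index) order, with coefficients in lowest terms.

Method: write R = a + b12*e12 + b13*e13 + b23*e23 with a^2 + b12^2 + b13^2 + b23^2 = 1 (so R^-1 = ~R). Expanding the columns R e_j ~R gives tr M = 4a^2 - 1 and, from the antisymmetric part, M21 - M12 = -4a*b12, M13 - M31 = 4a*b13, M32 - M23 = -4a*b23.
Here tr M = 60839/105625, so a^2 = (1 + tr M)/4 = 41616/105625 and a = ±204/325. Taking a = 204/325: M21 - M12 = 0, M13 - M31 = 0, M32 - M23 = -206448/105625, giving b12 = 0, b13 = 0, b23 = 253/325, i.e. R = 204/325 + 253/325*e23.
Its e23 coefficient is already positive.
Answer: 204/325 + 253/325*e23. Recall the cover is two-to-one: with M of trace 60839/105625, both preimages act alike, and the stated e23 sign chooses the sheet.


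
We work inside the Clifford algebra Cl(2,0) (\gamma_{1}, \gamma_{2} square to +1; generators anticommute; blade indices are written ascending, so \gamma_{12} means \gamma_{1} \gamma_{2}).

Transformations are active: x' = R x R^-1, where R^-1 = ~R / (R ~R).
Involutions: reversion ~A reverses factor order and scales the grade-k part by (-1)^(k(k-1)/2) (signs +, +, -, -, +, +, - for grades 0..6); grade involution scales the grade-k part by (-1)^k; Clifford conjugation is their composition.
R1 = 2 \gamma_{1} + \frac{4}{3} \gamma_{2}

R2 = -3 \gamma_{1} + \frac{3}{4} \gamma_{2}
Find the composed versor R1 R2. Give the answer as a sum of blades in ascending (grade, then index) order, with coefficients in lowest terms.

Distribute over the terms of R1 (each basis-blade product reordered to ascending indices, repeated generators contracted through their squares):
(2 \gamma_{1}) R2 = -6 + \frac{3}{2} \gamma_{12}
(\frac{4}{3} \gamma_{2}) R2 = 1 + 4 \gamma_{12}
Summing the partial products and collecting blades:
Answer: -5 + \frac{11}{2} \gamma_{12}


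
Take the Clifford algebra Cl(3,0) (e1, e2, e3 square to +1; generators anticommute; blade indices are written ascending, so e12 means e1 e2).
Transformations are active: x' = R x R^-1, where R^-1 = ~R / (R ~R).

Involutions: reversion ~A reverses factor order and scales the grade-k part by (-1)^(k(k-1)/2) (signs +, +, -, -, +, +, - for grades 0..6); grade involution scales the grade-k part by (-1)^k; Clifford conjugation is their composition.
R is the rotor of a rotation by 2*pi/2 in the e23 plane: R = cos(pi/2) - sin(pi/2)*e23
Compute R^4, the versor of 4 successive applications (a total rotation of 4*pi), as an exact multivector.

Half-angle bookkeeping: 4 applications in e23 add up to rotor phase 4*pi/2 = 2*pi, so R^4 = cos(2*pi) - sin(2*pi)*e23.
cos(2*pi) = 1 and sin(2*pi) = 0, so R^4 = 1. The total rotation 4*pi is 2 full turns, so every vector returns to itself, yet the rotor is +1, back on the identity sheet (an even number of 2*pi turns).
Answer: 1


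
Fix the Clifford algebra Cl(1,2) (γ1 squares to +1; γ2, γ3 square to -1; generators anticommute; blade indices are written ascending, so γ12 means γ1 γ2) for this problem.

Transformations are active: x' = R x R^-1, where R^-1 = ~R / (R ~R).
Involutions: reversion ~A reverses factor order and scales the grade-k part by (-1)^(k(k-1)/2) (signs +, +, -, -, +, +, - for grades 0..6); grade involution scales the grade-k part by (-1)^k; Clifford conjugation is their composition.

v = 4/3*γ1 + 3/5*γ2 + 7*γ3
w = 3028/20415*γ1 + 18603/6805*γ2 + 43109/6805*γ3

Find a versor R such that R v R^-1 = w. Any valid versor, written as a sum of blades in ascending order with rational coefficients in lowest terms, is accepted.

R = v + w = 30248/20415*γ1 + 22686/6805*γ2 + 90744/6805*γ3 works: the equal norms (-10706/225) guarantee its sandwich swaps v into w.
Answer: 30248/20415*γ1 + 22686/6805*γ2 + 90744/6805*γ3


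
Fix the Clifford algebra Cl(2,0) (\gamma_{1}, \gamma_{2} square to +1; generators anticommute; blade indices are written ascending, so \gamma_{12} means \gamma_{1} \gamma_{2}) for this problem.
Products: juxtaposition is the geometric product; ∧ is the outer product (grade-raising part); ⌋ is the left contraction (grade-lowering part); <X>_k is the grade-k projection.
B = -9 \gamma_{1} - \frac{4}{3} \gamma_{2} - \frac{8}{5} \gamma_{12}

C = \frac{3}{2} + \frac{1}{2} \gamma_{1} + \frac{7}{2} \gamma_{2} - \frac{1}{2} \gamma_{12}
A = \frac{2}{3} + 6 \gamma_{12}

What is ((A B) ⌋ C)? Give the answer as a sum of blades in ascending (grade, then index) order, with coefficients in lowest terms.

step 1: \frac{48}{5} - 14 \gamma_{1} + \frac{478}{9} \gamma_{2} - \frac{16}{15} \gamma_{12}
step 2: \frac{8674}{45} + \frac{1411}{45} \gamma_{1} + \frac{203}{5} \gamma_{2} - \frac{24}{5} \gamma_{12}
Answer: \frac{8674}{45} + \frac{1411}{45} \gamma_{1} + \frac{203}{5} \gamma_{2} - \frac{24}{5} \gamma_{12}


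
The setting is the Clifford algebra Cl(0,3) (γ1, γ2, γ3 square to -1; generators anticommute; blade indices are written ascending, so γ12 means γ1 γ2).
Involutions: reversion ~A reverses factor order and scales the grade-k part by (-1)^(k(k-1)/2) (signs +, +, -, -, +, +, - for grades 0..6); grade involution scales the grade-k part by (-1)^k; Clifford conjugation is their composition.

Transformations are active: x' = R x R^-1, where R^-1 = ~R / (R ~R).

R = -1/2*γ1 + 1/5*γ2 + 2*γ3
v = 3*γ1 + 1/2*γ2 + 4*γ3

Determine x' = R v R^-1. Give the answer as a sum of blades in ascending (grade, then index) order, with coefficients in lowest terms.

~R = -1/2*γ1 + 1/5*γ2 + 2*γ3, and R ~R = -429/100, so R^-1 = ~R / (-429/100).
R v = -33/5 - 17/20*γ12 - 8*γ13 - 1/5*γ23
Answer: -59/13*γ1 + 3/26*γ2 + 28/13*γ3


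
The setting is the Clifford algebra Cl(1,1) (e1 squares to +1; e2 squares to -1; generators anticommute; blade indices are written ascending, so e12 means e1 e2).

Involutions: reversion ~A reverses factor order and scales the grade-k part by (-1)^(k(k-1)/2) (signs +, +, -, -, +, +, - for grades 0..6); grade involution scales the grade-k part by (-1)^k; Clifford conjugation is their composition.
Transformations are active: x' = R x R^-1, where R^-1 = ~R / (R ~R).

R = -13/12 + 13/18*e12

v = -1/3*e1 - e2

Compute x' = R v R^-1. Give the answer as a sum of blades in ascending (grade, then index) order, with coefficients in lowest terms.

~R = -13/12 - 13/18*e12, and R ~R = 845/1296, so R^-1 = ~R / (845/1296).
R v = 13/12*e1 + 143/108*e2
Answer: -49/15*e1 - 17/5*e2


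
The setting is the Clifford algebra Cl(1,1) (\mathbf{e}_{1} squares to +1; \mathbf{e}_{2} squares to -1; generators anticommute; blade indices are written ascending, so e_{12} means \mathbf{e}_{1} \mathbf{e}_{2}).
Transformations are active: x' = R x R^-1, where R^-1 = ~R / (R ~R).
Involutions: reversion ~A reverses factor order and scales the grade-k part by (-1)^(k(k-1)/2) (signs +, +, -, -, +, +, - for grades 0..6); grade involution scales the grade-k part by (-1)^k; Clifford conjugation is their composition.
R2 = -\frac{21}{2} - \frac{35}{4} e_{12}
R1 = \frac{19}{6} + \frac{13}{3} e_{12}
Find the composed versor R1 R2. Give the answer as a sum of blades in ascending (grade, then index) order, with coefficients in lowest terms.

Distribute over the terms of R1 (each basis-blade product reordered to ascending indices, repeated generators contracted through their squares):
(\frac{19}{6}) R2 = -\frac{133}{4} - \frac{665}{24} e_{12}
(\frac{13}{3} e_{12}) R2 = -\frac{455}{12} - \frac{91}{2} e_{12}
Summing the partial products and collecting blades:
Answer: -\frac{427}{6} - \frac{1757}{24} e_{12}


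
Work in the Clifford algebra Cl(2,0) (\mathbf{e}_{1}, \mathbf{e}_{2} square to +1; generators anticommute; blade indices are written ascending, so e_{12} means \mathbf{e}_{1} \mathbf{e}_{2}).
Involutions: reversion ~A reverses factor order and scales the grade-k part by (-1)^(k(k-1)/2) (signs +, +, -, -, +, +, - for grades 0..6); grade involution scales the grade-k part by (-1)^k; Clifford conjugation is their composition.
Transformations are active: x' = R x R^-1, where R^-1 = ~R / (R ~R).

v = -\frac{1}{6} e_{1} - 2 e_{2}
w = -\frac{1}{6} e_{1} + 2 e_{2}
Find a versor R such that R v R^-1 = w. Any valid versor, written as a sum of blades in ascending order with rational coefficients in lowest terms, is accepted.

Sketch: the shared square \frac{145}{36} makes R = v + w = -\frac{1}{3} e_{1} the natural versor; its sandwich fixes that direction, negates (v - w)/2, and sends v to w.
Answer: -\frac{1}{3} e_{1}


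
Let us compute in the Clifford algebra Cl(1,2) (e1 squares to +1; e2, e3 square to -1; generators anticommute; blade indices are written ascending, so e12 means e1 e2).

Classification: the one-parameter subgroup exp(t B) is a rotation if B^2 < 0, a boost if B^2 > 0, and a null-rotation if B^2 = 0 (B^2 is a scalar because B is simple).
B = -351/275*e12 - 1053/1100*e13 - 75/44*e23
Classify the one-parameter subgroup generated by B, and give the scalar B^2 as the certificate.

B^2 term by term: the squares give (-351/275)^2*(e12)^2 + (-1053/1100)^2*(e13)^2 + (-75/44)^2*(e23)^2 = 123201/75625*(+1) + 1108809/1210000*(+1) + 5625/1936*(-1) = -9/25 (each basis 2-blade squares to minus the product of its generators' squares); cross terms between blades sharing an index anticommute and cancel. So B^2 = -9/25.
Answer: rotation, certificate B^2 = -9/25. Because -9/25 is invariant under every versor sandwich, the classification follows from its sign alone.


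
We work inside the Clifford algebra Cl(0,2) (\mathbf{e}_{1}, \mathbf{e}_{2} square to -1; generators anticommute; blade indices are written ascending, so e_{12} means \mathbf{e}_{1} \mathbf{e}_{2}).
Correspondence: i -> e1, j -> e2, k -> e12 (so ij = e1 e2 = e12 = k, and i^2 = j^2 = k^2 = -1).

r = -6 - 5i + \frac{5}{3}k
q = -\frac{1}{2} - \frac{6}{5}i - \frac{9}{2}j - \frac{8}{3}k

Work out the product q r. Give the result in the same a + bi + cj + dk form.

In blades: q = -\frac{1}{2} - \frac{6}{5} e_{1} - \frac{9}{2} e_{2} - \frac{8}{3} e_{12}, r = -6 - 5 e_{1} + \frac{5}{3} e_{12}.
Distribute q over r term by term (generator squares from the signature, products reordered to ascending indices): (-\frac{1}{2})*r = 3 + \frac{5}{2} e_{1} - \frac{5}{6} e_{12}; (-\frac{6}{5} e_{1})*r = -6 + \frac{36}{5} e_{1} + 2 e_{2}; (-\frac{9}{2} e_{2})*r = -\frac{15}{2} e_{1} + 27 e_{2} - \frac{45}{2} e_{12}; (-\frac{8}{3} e_{12})*r = \frac{40}{9} + \frac{40}{3} e_{2} + 16 e_{12}.
Sum: \frac{13}{9} + \frac{11}{5} e_{1} + \frac{127}{3} e_{2} - \frac{22}{3} e_{12}; translating back through the correspondence:
Answer: \frac{13}{9} + \frac{11}{5}i + \frac{127}{3}j - \frac{22}{3}k


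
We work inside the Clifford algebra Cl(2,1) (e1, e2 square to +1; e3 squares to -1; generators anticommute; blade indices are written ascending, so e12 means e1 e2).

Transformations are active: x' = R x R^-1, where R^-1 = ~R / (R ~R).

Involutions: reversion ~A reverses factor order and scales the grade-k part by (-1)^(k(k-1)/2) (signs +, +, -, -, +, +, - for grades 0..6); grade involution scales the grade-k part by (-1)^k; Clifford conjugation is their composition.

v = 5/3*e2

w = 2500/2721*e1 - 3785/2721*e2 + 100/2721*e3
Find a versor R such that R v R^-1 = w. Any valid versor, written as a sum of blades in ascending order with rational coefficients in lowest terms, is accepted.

Reasoning: v^2 = w^2 = 25/9 since conjugation preserves the quadratic form; R = v + w = 2500/2721*e1 + 250/907*e2 + 100/2721*e3 is then valid when invertible, keeping its own part and reversing (v - w)/2.
Answer: 2500/2721*e1 + 250/907*e2 + 100/2721*e3


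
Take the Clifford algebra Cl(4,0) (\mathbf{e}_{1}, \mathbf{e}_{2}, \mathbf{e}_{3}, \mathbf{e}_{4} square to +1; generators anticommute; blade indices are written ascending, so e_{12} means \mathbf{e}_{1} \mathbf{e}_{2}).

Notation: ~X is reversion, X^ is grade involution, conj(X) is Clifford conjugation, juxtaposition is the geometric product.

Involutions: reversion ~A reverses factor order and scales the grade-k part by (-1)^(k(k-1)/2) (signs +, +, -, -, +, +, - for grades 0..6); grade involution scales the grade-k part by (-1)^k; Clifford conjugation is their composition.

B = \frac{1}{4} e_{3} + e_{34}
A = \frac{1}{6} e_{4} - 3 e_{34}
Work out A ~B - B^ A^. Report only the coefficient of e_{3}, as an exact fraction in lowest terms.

first term: -3 + \frac{1}{6} e_{3} + \frac{3}{4} e_{4} - \frac{1}{24} e_{34}
second term: 3 - \frac{1}{6} e_{3} + \frac{3}{4} e_{4} + \frac{1}{24} e_{34}
Answer: \frac{1}{3}


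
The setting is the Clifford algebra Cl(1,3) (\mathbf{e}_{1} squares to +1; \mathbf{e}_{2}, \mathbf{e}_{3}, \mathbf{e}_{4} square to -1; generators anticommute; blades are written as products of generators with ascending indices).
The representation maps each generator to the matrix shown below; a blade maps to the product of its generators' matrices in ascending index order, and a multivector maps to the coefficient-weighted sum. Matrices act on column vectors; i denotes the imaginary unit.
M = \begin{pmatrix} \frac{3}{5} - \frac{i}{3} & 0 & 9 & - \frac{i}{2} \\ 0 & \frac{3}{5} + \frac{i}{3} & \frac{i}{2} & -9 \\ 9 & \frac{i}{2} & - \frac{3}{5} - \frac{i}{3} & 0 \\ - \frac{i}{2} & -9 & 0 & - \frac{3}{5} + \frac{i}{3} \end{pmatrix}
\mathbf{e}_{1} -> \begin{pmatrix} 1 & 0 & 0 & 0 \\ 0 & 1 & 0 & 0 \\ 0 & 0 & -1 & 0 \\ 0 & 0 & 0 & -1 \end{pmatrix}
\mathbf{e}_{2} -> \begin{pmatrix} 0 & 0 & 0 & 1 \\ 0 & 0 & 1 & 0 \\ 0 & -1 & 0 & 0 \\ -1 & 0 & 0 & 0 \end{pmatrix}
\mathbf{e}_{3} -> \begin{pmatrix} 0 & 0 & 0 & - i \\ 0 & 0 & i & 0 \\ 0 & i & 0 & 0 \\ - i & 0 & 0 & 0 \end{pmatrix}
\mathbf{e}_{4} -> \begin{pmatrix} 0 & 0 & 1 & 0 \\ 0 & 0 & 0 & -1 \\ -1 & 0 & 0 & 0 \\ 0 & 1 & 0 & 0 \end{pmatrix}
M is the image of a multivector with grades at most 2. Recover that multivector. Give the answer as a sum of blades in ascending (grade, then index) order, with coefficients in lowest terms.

Method: the blade images are trace-orthogonal — tr(rho(e_A) rho(e_B)^-1) = 4 if A = B and 0 otherwise — and rho(e_A)^-1 = (e_A)^2 * rho(e_A) with (e_A)^2 = +1 or -1, so the coefficient of e_A in the preimage is (e_A)^2 * tr(M rho(e_A))/4.
Nonzero projections over blades of grade <= 2: e_{1}: (e_{1})^2 = +1, tr(M rho(e_{1})) = \frac{12}{5}, coefficient \frac{3}{5}; e_{3}: (e_{3})^2 = -1, tr(M rho(e_{3})) = -2, coefficient \frac{1}{2}; e_{1} e_{4}: (e_{1} e_{4})^2 = +1, tr(M rho(e_{1} e_{4})) = 36, coefficient 9; e_{2} e_{3}: (e_{2} e_{3})^2 = -1, tr(M rho(e_{2} e_{3})) = - \frac{4}{3}, coefficient \frac{1}{3}. Every other blade of grade <= 2 projects to 0.
Answer: \frac{3}{5} e_{1} + \frac{1}{2} e_{3} + 9 e_{1} e_{4} + \frac{1}{3} e_{2} e_{3}


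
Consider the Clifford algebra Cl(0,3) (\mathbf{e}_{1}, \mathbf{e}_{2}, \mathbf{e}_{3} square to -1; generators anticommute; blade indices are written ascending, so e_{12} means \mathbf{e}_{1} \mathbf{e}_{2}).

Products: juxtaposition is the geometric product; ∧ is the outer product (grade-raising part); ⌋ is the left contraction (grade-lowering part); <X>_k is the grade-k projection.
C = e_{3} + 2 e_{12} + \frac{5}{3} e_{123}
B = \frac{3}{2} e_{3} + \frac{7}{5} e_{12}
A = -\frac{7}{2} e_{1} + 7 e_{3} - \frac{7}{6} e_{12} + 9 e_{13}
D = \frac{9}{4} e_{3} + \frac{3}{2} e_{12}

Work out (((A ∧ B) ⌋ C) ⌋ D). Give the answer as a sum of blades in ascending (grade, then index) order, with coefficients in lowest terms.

step 1: -\frac{21}{4} e_{13} + \frac{161}{20} e_{123}
step 2: \frac{161}{12} - \frac{35}{4} e_{2}
step 3: -\frac{105}{8} e_{1} + \frac{483}{16} e_{3} + \frac{161}{8} e_{12}
Answer: -\frac{105}{8} e_{1} + \frac{483}{16} e_{3} + \frac{161}{8} e_{12}


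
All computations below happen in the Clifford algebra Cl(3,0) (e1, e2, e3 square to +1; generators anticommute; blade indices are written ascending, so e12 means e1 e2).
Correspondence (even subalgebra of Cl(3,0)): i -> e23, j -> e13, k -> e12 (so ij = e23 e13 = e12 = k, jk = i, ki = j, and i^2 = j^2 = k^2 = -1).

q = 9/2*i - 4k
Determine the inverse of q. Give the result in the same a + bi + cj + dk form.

In blades: q = -4*e12 + 9/2*e23.
With qbar = 4*e12 - 9/2*e23 (scalar fixed, mapped units negated), q qbar = 145/4 (the sum of squared coefficients), so q^-1 = qbar / (145/4) = 16/145*e12 - 18/145*e23; translating back:
Answer: -18/145*i + 16/145*k


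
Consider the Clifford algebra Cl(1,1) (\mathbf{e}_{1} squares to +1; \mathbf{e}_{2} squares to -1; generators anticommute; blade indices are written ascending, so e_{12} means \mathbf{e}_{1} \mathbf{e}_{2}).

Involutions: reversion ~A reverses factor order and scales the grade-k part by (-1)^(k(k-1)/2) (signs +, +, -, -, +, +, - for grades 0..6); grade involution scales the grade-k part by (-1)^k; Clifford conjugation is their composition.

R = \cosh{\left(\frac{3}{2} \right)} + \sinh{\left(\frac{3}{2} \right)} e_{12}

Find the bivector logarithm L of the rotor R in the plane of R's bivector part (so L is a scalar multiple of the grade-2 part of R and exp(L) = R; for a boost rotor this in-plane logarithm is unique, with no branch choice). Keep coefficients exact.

The scalar part of R is \cosh{\left(\frac{3}{2} \right)}, so cosh pins the rapidity up to sign — the sign comes from the bivector part; dividing that part by sinh of the rapidity yields the plane, and the in-plane L = rapidity * plane is unique because the two sign choices cancel.
Concretely: cosh(rapidity) = \cosh{\left(\frac{3}{2} \right)} gives rapidity = ±\frac{3}{2}, and since rapidity/sinh(rapidity) is even the sign is immaterial: L = (rapidity/sinh(rapidity)) * <R>_2 = (\frac{3}{2 \sinh{\left(\frac{3}{2} \right)}}) * <R>_2.
Answer: \frac{3}{2} e_{12}
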